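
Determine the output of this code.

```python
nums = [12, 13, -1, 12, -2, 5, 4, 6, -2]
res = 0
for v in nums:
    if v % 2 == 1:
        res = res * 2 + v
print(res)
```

v=12: not odd
v=13: odd, res = 0*2+13 = 13
v=-1: odd, res = 13*2+(-1) = 25
v=12: not odd
v=-2: not odd
v=5: odd, res = 25*2+5 = 55
v=4: not odd
v=6: not odd
v=-2: not odd

55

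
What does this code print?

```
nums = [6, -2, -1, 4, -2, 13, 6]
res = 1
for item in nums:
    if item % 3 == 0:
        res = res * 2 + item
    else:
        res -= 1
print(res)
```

item=6: %3==0, res = 1*2+6 = 8
item=-2: not %3==0, res = 8-1 = 7
item=-1: not %3==0, res = 7-1 = 6
item=4: not %3==0, res = 6-1 = 5
item=-2: not %3==0, res = 5-1 = 4
item=13: not %3==0, res = 4-1 = 3
item=6: %3==0, res = 3*2+6 = 12

12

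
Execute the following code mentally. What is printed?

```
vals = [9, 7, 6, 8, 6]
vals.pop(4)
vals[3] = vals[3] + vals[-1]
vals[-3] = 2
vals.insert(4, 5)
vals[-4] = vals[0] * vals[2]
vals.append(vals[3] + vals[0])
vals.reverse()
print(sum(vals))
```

115

pop(4) removes 6 → [9, 7, 6, 8]
vals[3] = vals[3]+vals[-1] = 8+8 = 16 → [9, 7, 6, 16]
vals[-3] = 2 → [9, 2, 6, 16]
insert 5 at 4 → [9, 2, 6, 16, 5]
vals[-4] = vals[0]*vals[2] = 9*6 = 54 → [9, 54, 6, 16, 5]
append vals[3]+vals[0] = 16+9 = 25 → [9, 54, 6, 16, 5, 25]
reverse → [25, 5, 16, 6, 54, 9]
sum = 115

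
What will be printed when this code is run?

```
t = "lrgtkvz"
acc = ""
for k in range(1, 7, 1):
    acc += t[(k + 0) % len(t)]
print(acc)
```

k=1: add t[1]='r' → 'r'
k=2: add t[2]='g' → 'rg'
k=3: add t[3]='t' → 'rgt'
k=4: add t[4]='k' → 'rgtk'
k=5: add t[5]='v' → 'rgtkv'
k=6: add t[6]='z' → 'rgtkvz'

rgtkvz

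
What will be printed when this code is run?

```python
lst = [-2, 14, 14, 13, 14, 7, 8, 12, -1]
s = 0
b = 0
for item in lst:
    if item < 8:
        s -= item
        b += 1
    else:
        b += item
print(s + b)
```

item=-2: <8, s = 0-(-2) = 2; b=1
item=14: not <8; b=15
item=14: not <8; b=29
item=13: not <8; b=42
item=14: not <8; b=56
item=7: <8, s = 2-7 = -5; b=57
item=8: not <8; b=65
item=12: not <8; b=77
item=-1: <8, s = (-5)-(-1) = -4; b=78
s+b = (-4)+78 = 74

74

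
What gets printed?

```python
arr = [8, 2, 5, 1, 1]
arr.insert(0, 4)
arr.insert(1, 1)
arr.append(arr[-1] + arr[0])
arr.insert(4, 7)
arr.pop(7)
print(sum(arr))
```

insert 4 at 0 → [4, 8, 2, 5, 1, 1]
insert 1 at 1 → [4, 1, 8, 2, 5, 1, 1]
append arr[-1]+arr[0] = 1+4 = 5 → [4, 1, 8, 2, 5, 1, 1, 5]
insert 7 at 4 → [4, 1, 8, 2, 7, 5, 1, 1, 5]
pop(7) removes 1 → [4, 1, 8, 2, 7, 5, 1, 5]
sum = 33

33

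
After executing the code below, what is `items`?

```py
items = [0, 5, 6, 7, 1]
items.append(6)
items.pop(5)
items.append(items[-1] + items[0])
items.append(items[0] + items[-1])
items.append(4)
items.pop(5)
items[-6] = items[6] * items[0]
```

append 6 → [0, 5, 6, 7, 1, 6]
pop(5) removes 6 → [0, 5, 6, 7, 1]
append items[-1]+items[0] = 1+0 = 1 → [0, 5, 6, 7, 1, 1]
append items[0]+items[-1] = 0+1 = 1 → [0, 5, 6, 7, 1, 1, 1]
append 4 → [0, 5, 6, 7, 1, 1, 1, 4]
pop(5) removes 1 → [0, 5, 6, 7, 1, 1, 4]
items[-6] = items[6]*items[0] = 4*0 = 0 → [0, 0, 6, 7, 1, 1, 4]

[0, 0, 6, 7, 1, 1, 4]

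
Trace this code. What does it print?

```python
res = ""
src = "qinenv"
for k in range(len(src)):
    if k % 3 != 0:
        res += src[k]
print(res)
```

k=0: skip
k=1: add 'i' → 'i'
k=2: add 'n' → 'in'
k=3: skip
k=4: add 'n' → 'inn'
k=5: add 'v' → 'innv'

innv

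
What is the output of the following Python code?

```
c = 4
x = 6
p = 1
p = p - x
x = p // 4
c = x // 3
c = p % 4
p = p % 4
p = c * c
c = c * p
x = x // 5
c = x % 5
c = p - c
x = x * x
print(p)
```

9

p = 1-6 = -5
x = (-5)//4 = -2
c = (-2)//3 = -1
c = (-5)%4 = 3
p = (-5)%4 = 3
p = 3*3 = 9
c = 3*9 = 27
x = (-2)//5 = -1
c = (-1)%5 = 4
c = 9-4 = 5
x = (-1)*(-1) = 1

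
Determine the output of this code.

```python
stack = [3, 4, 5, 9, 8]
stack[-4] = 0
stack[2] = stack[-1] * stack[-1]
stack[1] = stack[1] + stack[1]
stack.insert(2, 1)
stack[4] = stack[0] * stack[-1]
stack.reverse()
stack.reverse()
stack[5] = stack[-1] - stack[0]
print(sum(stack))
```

stack[-4] = 0 → [3, 0, 5, 9, 8]
stack[2] = stack[-1]*stack[-1] = 8*8 = 64 → [3, 0, 64, 9, 8]
stack[1] = stack[1]+stack[1] = 0+0 = 0 → [3, 0, 64, 9, 8]
insert 1 at 2 → [3, 0, 1, 64, 9, 8]
stack[4] = stack[0]*stack[-1] = 3*8 = 24 → [3, 0, 1, 64, 24, 8]
reverse → [8, 24, 64, 1, 0, 3]
reverse → [3, 0, 1, 64, 24, 8]
stack[5] = stack[-1]-stack[0] = 8-3 = 5 → [3, 0, 1, 64, 24, 5]
sum = 97

97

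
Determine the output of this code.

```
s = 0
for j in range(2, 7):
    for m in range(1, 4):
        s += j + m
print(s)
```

j=2,m=1: s = 0+3 = 3
j=2,m=2: s = 3+4 = 7
j=2,m=3: s = 7+5 = 12
j=3,m=1: s = 12+4 = 16
j=3,m=2: s = 16+5 = 21
j=3,m=3: s = 21+6 = 27
j=4,m=1: s = 27+5 = 32
j=4,m=2: s = 32+6 = 38
j=4,m=3: s = 38+7 = 45
j=5,m=1: s = 45+6 = 51
j=5,m=2: s = 51+7 = 58
j=5,m=3: s = 58+8 = 66
j=6,m=1: s = 66+7 = 73
j=6,m=2: s = 73+8 = 81
j=6,m=3: s = 81+9 = 90

90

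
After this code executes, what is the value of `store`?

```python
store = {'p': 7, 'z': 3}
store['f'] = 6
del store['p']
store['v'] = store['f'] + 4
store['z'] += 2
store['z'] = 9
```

store['f'] = 6 → {'p': 7, 'z': 3, 'f': 6}
del 'p' → {'z': 3, 'f': 6}
store['v'] = store['f']+4 = 10 → {'z': 3, 'f': 6, 'v': 10}
store['z'] = 3+2 = 5 → {'z': 5, 'f': 6, 'v': 10}
store['z'] = 9 → {'z': 9, 'f': 6, 'v': 10}

{'z': 9, 'f': 6, 'v': 10}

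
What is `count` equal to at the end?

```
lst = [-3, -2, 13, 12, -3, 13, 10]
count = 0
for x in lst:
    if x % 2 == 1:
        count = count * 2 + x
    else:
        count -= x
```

x=-3: odd, count = 0*2+(-3) = -3
x=-2: not odd, count = (-3)-(-2) = -1
x=13: odd, count = (-1)*2+13 = 11
x=12: not odd, count = 11-12 = -1
x=-3: odd, count = (-1)*2+(-3) = -5
x=13: odd, count = (-5)*2+13 = 3
x=10: not odd, count = 3-10 = -7

-7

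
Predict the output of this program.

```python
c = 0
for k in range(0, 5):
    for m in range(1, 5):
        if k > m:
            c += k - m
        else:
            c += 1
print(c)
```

24

k=0,m=1: not 0>1, c = 0+1 = 1
k=0,m=2: not 0>2, c = 1+1 = 2
k=0,m=3: not 0>3, c = 2+1 = 3
k=0,m=4: not 0>4, c = 3+1 = 4
k=1,m=1: not 1>1, c = 4+1 = 5
k=1,m=2: not 1>2, c = 5+1 = 6
k=1,m=3: not 1>3, c = 6+1 = 7
k=1,m=4: not 1>4, c = 7+1 = 8
k=2,m=1: 2>1, c = 8+1 = 9
k=2,m=2: not 2>2, c = 9+1 = 10
k=2,m=3: not 2>3, c = 10+1 = 11
k=2,m=4: not 2>4, c = 11+1 = 12
k=3,m=1: 3>1, c = 12+2 = 14
k=3,m=2: 3>2, c = 14+1 = 15
k=3,m=3: not 3>3, c = 15+1 = 16
k=3,m=4: not 3>4, c = 16+1 = 17
k=4,m=1: 4>1, c = 17+3 = 20
k=4,m=2: 4>2, c = 20+2 = 22
k=4,m=3: 4>3, c = 22+1 = 23
k=4,m=4: not 4>4, c = 23+1 = 24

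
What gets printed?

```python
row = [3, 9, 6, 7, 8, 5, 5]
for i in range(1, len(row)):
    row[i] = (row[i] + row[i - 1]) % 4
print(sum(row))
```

i=1: row[1] = (9+3)%4 = 0 → [3, 0, 6, 7, 8, 5, 5]
i=2: row[2] = (6+0)%4 = 2 → [3, 0, 2, 7, 8, 5, 5]
i=3: row[3] = (7+2)%4 = 1 → [3, 0, 2, 1, 8, 5, 5]
i=4: row[4] = (8+1)%4 = 1 → [3, 0, 2, 1, 1, 5, 5]
i=5: row[5] = (5+1)%4 = 2 → [3, 0, 2, 1, 1, 2, 5]
i=6: row[6] = (5+2)%4 = 3 → [3, 0, 2, 1, 1, 2, 3]
sum = 12

12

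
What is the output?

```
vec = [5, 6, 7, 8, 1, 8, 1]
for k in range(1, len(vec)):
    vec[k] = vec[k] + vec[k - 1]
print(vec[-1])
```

36

k=1: vec[1] = 6+5 = 11 → [5, 11, 7, 8, 1, 8, 1]
k=2: vec[2] = 7+11 = 18 → [5, 11, 18, 8, 1, 8, 1]
k=3: vec[3] = 8+18 = 26 → [5, 11, 18, 26, 1, 8, 1]
k=4: vec[4] = 1+26 = 27 → [5, 11, 18, 26, 27, 8, 1]
k=5: vec[5] = 8+27 = 35 → [5, 11, 18, 26, 27, 35, 1]
k=6: vec[6] = 1+35 = 36 → [5, 11, 18, 26, 27, 35, 36]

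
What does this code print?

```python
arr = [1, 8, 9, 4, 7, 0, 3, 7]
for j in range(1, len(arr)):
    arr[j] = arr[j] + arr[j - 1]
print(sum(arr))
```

179

j=1: arr[1] = 8+1 = 9 → [1, 9, 9, 4, 7, 0, 3, 7]
j=2: arr[2] = 9+9 = 18 → [1, 9, 18, 4, 7, 0, 3, 7]
j=3: arr[3] = 4+18 = 22 → [1, 9, 18, 22, 7, 0, 3, 7]
j=4: arr[4] = 7+22 = 29 → [1, 9, 18, 22, 29, 0, 3, 7]
j=5: arr[5] = 0+29 = 29 → [1, 9, 18, 22, 29, 29, 3, 7]
j=6: arr[6] = 3+29 = 32 → [1, 9, 18, 22, 29, 29, 32, 7]
j=7: arr[7] = 7+32 = 39 → [1, 9, 18, 22, 29, 29, 32, 39]
sum = 179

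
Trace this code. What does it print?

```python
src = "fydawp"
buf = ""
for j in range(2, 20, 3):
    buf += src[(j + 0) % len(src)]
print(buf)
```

j=2: add src[2]='d' → 'd'
j=5: add src[5]='p' → 'dp'
j=8: add src[2]='d' → 'dpd'
j=11: add src[5]='p' → 'dpdp'
j=14: add src[2]='d' → 'dpdpd'
j=17: add src[5]='p' → 'dpdpdp'

dpdpdp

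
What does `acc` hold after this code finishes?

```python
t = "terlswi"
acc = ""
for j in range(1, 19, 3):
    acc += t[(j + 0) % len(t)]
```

j=1: add t[1]='e' → 'e'
j=4: add t[4]='s' → 'es'
j=7: add t[0]='t' → 'est'
j=10: add t[3]='l' → 'estl'
j=13: add t[6]='i' → 'estli'
j=16: add t[2]='r' → 'estlir'

'estlir'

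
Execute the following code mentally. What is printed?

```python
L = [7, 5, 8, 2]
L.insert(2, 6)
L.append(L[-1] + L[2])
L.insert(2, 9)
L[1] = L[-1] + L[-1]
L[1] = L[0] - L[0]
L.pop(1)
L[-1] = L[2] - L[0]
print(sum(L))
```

31

insert 6 at 2 → [7, 5, 6, 8, 2]
append L[-1]+L[2] = 2+6 = 8 → [7, 5, 6, 8, 2, 8]
insert 9 at 2 → [7, 5, 9, 6, 8, 2, 8]
L[1] = L[-1]+L[-1] = 8+8 = 16 → [7, 16, 9, 6, 8, 2, 8]
L[1] = L[0]-L[0] = 7-7 = 0 → [7, 0, 9, 6, 8, 2, 8]
pop(1) removes 0 → [7, 9, 6, 8, 2, 8]
L[-1] = L[2]-L[0] = 6-7 = -1 → [7, 9, 6, 8, 2, -1]
sum = 31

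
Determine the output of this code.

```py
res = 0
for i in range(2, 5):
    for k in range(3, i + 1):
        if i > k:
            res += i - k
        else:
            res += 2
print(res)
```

i=3,k=3: not 3>3, res = 0+2 = 2
i=4,k=3: 4>3, res = 2+1 = 3
i=4,k=4: not 4>4, res = 3+2 = 5

5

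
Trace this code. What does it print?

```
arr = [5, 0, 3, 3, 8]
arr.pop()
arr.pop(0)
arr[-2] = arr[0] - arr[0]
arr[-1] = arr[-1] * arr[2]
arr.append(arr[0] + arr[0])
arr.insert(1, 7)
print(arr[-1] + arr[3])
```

pop() removes 8 → [5, 0, 3, 3]
pop(0) removes 5 → [0, 3, 3]
arr[-2] = arr[0]-arr[0] = 0-0 = 0 → [0, 0, 3]
arr[-1] = arr[-1]*arr[2] = 3*3 = 9 → [0, 0, 9]
append arr[0]+arr[0] = 0+0 = 0 → [0, 0, 9, 0]
insert 7 at 1 → [0, 7, 0, 9, 0]
arr[-1]+arr[3] = 0+9 = 9

9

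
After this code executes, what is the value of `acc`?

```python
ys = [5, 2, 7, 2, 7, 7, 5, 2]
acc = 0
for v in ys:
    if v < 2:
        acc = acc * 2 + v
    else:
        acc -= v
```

-37

v=5: not <2, acc = 0-5 = -5
v=2: not <2, acc = (-5)-2 = -7
v=7: not <2, acc = (-7)-7 = -14
v=2: not <2, acc = (-14)-2 = -16
v=7: not <2, acc = (-16)-7 = -23
v=7: not <2, acc = (-23)-7 = -30
v=5: not <2, acc = (-30)-5 = -35
v=2: not <2, acc = (-35)-2 = -37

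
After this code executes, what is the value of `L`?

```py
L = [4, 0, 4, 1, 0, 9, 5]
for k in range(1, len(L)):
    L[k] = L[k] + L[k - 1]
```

k=1: L[1] = 0+4 = 4 → [4, 4, 4, 1, 0, 9, 5]
k=2: L[2] = 4+4 = 8 → [4, 4, 8, 1, 0, 9, 5]
k=3: L[3] = 1+8 = 9 → [4, 4, 8, 9, 0, 9, 5]
k=4: L[4] = 0+9 = 9 → [4, 4, 8, 9, 9, 9, 5]
k=5: L[5] = 9+9 = 18 → [4, 4, 8, 9, 9, 18, 5]
k=6: L[6] = 5+18 = 23 → [4, 4, 8, 9, 9, 18, 23]

[4, 4, 8, 9, 9, 18, 23]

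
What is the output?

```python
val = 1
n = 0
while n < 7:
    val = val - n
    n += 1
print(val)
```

-20

n=0: val = 1-0 = 1
n=1: val = 1-1 = 0
n=2: val = 0-2 = -2
n=3: val = (-2)-3 = -5
n=4: val = (-5)-4 = -9
n=5: val = (-9)-5 = -14
n=6: val = (-14)-6 = -20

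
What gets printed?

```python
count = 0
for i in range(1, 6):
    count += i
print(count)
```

i=1: count = 0+1 = 1
i=2: count = 1+2 = 3
i=3: count = 3+3 = 6
i=4: count = 6+4 = 10
i=5: count = 10+5 = 15

15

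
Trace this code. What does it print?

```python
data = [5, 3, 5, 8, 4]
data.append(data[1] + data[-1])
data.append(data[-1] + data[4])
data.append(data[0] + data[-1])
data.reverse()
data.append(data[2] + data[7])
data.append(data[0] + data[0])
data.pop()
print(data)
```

append data[1]+data[-1] = 3+4 = 7 → [5, 3, 5, 8, 4, 7]
append data[-1]+data[4] = 7+4 = 11 → [5, 3, 5, 8, 4, 7, 11]
append data[0]+data[-1] = 5+11 = 16 → [5, 3, 5, 8, 4, 7, 11, 16]
reverse → [16, 11, 7, 4, 8, 5, 3, 5]
append data[2]+data[7] = 7+5 = 12 → [16, 11, 7, 4, 8, 5, 3, 5, 12]
append data[0]+data[0] = 16+16 = 32 → [16, 11, 7, 4, 8, 5, 3, 5, 12, 32]
pop() removes 32 → [16, 11, 7, 4, 8, 5, 3, 5, 12]

[16, 11, 7, 4, 8, 5, 3, 5, 12]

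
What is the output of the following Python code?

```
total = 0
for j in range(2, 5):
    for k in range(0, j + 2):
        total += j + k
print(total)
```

j=2,k=0: total = 0+2 = 2
j=2,k=1: total = 2+3 = 5
j=2,k=2: total = 5+4 = 9
j=2,k=3: total = 9+5 = 14
j=3,k=0: total = 14+3 = 17
j=3,k=1: total = 17+4 = 21
j=3,k=2: total = 21+5 = 26
j=3,k=3: total = 26+6 = 32
j=3,k=4: total = 32+7 = 39
j=4,k=0: total = 39+4 = 43
j=4,k=1: total = 43+5 = 48
j=4,k=2: total = 48+6 = 54
j=4,k=3: total = 54+7 = 61
j=4,k=4: total = 61+8 = 69
j=4,k=5: total = 69+9 = 78

78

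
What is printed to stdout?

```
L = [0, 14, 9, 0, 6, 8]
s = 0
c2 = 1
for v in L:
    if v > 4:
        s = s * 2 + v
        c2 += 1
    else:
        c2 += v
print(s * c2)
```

v=0: not >4; c2=1
v=14: >4, s = 0*2+14 = 14; c2=2
v=9: >4, s = 14*2+9 = 37; c2=3
v=0: not >4; c2=3
v=6: >4, s = 37*2+6 = 80; c2=4
v=8: >4, s = 80*2+8 = 168; c2=5
s*c2 = 168*5 = 840

840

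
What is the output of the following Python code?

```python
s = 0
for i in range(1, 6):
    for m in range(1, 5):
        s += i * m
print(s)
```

i=1,m=1: s = 0+1 = 1
i=1,m=2: s = 1+2 = 3
i=1,m=3: s = 3+3 = 6
i=1,m=4: s = 6+4 = 10
i=2,m=1: s = 10+2 = 12
i=2,m=2: s = 12+4 = 16
i=2,m=3: s = 16+6 = 22
i=2,m=4: s = 22+8 = 30
i=3,m=1: s = 30+3 = 33
i=3,m=2: s = 33+6 = 39
i=3,m=3: s = 39+9 = 48
i=3,m=4: s = 48+12 = 60
i=4,m=1: s = 60+4 = 64
i=4,m=2: s = 64+8 = 72
i=4,m=3: s = 72+12 = 84
i=4,m=4: s = 84+16 = 100
i=5,m=1: s = 100+5 = 105
i=5,m=2: s = 105+10 = 115
i=5,m=3: s = 115+15 = 130
i=5,m=4: s = 130+20 = 150

150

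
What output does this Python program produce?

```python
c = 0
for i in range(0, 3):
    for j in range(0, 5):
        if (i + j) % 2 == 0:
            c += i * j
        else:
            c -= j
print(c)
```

i=0,j=0: even sum, c = 0+0 = 0
i=0,j=1: odd sum, c = 0-1 = -1
i=0,j=2: even sum, c = (-1)+0 = -1
i=0,j=3: odd sum, c = (-1)-3 = -4
i=0,j=4: even sum, c = (-4)+0 = -4
i=1,j=0: odd sum, c = (-4)-0 = -4
i=1,j=1: even sum, c = (-4)+1 = -3
i=1,j=2: odd sum, c = (-3)-2 = -5
i=1,j=3: even sum, c = (-5)+3 = -2
i=1,j=4: odd sum, c = (-2)-4 = -6
i=2,j=0: even sum, c = (-6)+0 = -6
i=2,j=1: odd sum, c = (-6)-1 = -7
i=2,j=2: even sum, c = (-7)+4 = -3
i=2,j=3: odd sum, c = (-3)-3 = -6
i=2,j=4: even sum, c = (-6)+8 = 2

2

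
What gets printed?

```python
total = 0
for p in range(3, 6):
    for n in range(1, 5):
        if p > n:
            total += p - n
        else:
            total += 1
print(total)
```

22

p=3,n=1: 3>1, total = 0+2 = 2
p=3,n=2: 3>2, total = 2+1 = 3
p=3,n=3: not 3>3, total = 3+1 = 4
p=3,n=4: not 3>4, total = 4+1 = 5
p=4,n=1: 4>1, total = 5+3 = 8
p=4,n=2: 4>2, total = 8+2 = 10
p=4,n=3: 4>3, total = 10+1 = 11
p=4,n=4: not 4>4, total = 11+1 = 12
p=5,n=1: 5>1, total = 12+4 = 16
p=5,n=2: 5>2, total = 16+3 = 19
p=5,n=3: 5>3, total = 19+2 = 21
p=5,n=4: 5>4, total = 21+1 = 22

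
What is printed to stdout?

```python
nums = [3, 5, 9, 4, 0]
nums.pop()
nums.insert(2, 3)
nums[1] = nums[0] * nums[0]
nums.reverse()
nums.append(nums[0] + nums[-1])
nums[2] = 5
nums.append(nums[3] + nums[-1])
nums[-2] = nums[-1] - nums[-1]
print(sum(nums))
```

46

pop() removes 0 → [3, 5, 9, 4]
insert 3 at 2 → [3, 5, 3, 9, 4]
nums[1] = nums[0]*nums[0] = 3*3 = 9 → [3, 9, 3, 9, 4]
reverse → [4, 9, 3, 9, 3]
append nums[0]+nums[-1] = 4+3 = 7 → [4, 9, 3, 9, 3, 7]
nums[2] = 5 → [4, 9, 5, 9, 3, 7]
append nums[3]+nums[-1] = 9+7 = 16 → [4, 9, 5, 9, 3, 7, 16]
nums[-2] = nums[-1]-nums[-1] = 16-16 = 0 → [4, 9, 5, 9, 3, 0, 16]
sum = 46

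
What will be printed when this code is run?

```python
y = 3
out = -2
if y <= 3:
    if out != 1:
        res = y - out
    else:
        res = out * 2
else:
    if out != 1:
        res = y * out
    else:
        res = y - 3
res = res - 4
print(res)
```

1

y=3, out=-2
y <= 3 is True; out != 1 is True
→ res = y - out = 5
res = 5-4 = 1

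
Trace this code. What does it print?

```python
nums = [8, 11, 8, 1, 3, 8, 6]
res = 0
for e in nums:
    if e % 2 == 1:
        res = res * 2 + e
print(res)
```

e=8: not odd
e=11: odd, res = 0*2+11 = 11
e=8: not odd
e=1: odd, res = 11*2+1 = 23
e=3: odd, res = 23*2+3 = 49
e=8: not odd
e=6: not odd

49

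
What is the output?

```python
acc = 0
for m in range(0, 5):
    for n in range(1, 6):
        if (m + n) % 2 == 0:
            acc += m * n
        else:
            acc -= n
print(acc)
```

m=0,n=1: odd sum, acc = 0-1 = -1
m=0,n=2: even sum, acc = (-1)+0 = -1
m=0,n=3: odd sum, acc = (-1)-3 = -4
m=0,n=4: even sum, acc = (-4)+0 = -4
m=0,n=5: odd sum, acc = (-4)-5 = -9
m=1,n=1: even sum, acc = (-9)+1 = -8
m=1,n=2: odd sum, acc = (-8)-2 = -10
m=1,n=3: even sum, acc = (-10)+3 = -7
m=1,n=4: odd sum, acc = (-7)-4 = -11
m=1,n=5: even sum, acc = (-11)+5 = -6
m=2,n=1: odd sum, acc = (-6)-1 = -7
m=2,n=2: even sum, acc = (-7)+4 = -3
m=2,n=3: odd sum, acc = (-3)-3 = -6
m=2,n=4: even sum, acc = (-6)+8 = 2
m=2,n=5: odd sum, acc = 2-5 = -3
m=3,n=1: even sum, acc = (-3)+3 = 0
m=3,n=2: odd sum, acc = 0-2 = -2
m=3,n=3: even sum, acc = (-2)+9 = 7
m=3,n=4: odd sum, acc = 7-4 = 3
m=3,n=5: even sum, acc = 3+15 = 18
m=4,n=1: odd sum, acc = 18-1 = 17
m=4,n=2: even sum, acc = 17+8 = 25
m=4,n=3: odd sum, acc = 25-3 = 22
m=4,n=4: even sum, acc = 22+16 = 38
m=4,n=5: odd sum, acc = 38-5 = 33

33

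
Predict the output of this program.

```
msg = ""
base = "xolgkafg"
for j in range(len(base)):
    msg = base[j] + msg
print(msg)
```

j=0: prepend 'x' → 'x'
j=1: prepend 'o' → 'ox'
j=2: prepend 'l' → 'lox'
j=3: prepend 'g' → 'glox'
j=4: prepend 'k' → 'kglox'
j=5: prepend 'a' → 'akglox'
j=6: prepend 'f' → 'fakglox'
j=7: prepend 'g' → 'gfakglox'

gfakglox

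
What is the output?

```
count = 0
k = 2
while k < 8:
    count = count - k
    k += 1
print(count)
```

k=2: count = 0-2 = -2
k=3: count = (-2)-3 = -5
k=4: count = (-5)-4 = -9
k=5: count = (-9)-5 = -14
k=6: count = (-14)-6 = -20
k=7: count = (-20)-7 = -27

-27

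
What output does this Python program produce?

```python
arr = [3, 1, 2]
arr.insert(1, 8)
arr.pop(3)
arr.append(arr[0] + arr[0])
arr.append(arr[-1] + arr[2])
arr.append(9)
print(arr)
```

insert 8 at 1 → [3, 8, 1, 2]
pop(3) removes 2 → [3, 8, 1]
append arr[0]+arr[0] = 3+3 = 6 → [3, 8, 1, 6]
append arr[-1]+arr[2] = 6+1 = 7 → [3, 8, 1, 6, 7]
append 9 → [3, 8, 1, 6, 7, 9]

[3, 8, 1, 6, 7, 9]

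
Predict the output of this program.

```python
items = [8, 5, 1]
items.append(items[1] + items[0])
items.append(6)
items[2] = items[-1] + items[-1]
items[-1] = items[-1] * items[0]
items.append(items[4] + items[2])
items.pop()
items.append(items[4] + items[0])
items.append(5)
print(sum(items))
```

147

append items[1]+items[0] = 5+8 = 13 → [8, 5, 1, 13]
append 6 → [8, 5, 1, 13, 6]
items[2] = items[-1]+items[-1] = 6+6 = 12 → [8, 5, 12, 13, 6]
items[-1] = items[-1]*items[0] = 6*8 = 48 → [8, 5, 12, 13, 48]
append items[4]+items[2] = 48+12 = 60 → [8, 5, 12, 13, 48, 60]
pop() removes 60 → [8, 5, 12, 13, 48]
append items[4]+items[0] = 48+8 = 56 → [8, 5, 12, 13, 48, 56]
append 5 → [8, 5, 12, 13, 48, 56, 5]
sum = 147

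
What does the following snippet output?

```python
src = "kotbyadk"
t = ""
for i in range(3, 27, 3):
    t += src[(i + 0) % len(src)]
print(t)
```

bdoyktak

i=3: add src[3]='b' → 'b'
i=6: add src[6]='d' → 'bd'
i=9: add src[1]='o' → 'bdo'
i=12: add src[4]='y' → 'bdoy'
i=15: add src[7]='k' → 'bdoyk'
i=18: add src[2]='t' → 'bdoykt'
i=21: add src[5]='a' → 'bdoykta'
i=24: add src[0]='k' → 'bdoyktak'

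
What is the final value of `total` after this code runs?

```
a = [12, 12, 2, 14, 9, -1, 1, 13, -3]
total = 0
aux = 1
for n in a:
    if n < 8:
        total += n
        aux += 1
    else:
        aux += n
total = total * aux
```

-65

n=12: not <8; aux=13
n=12: not <8; aux=25
n=2: <8, total = 0+2 = 2; aux=26
n=14: not <8; aux=40
n=9: not <8; aux=49
n=-1: <8, total = 2+(-1) = 1; aux=50
n=1: <8, total = 1+1 = 2; aux=51
n=13: not <8; aux=64
n=-3: <8, total = 2+(-3) = -1; aux=65
total*aux = (-1)*65 = -65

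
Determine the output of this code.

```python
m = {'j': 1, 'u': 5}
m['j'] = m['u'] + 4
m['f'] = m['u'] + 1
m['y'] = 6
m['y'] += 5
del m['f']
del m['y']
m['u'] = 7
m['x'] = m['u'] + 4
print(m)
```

{'j': 9, 'u': 7, 'x': 11}

m['j'] = m['u']+4 = 9 → {'j': 9, 'u': 5}
m['f'] = m['u']+1 = 6 → {'j': 9, 'u': 5, 'f': 6}
m['y'] = 6 → {'j': 9, 'u': 5, 'f': 6, 'y': 6}
m['y'] = 6+5 = 11 → {'j': 9, 'u': 5, 'f': 6, 'y': 11}
del 'f' → {'j': 9, 'u': 5, 'y': 11}
del 'y' → {'j': 9, 'u': 5}
m['u'] = 7 → {'j': 9, 'u': 7}
m['x'] = m['u']+4 = 11 → {'j': 9, 'u': 7, 'x': 11}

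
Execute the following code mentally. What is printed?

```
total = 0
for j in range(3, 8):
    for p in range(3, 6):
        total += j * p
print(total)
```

300

j=3,p=3: total = 0+9 = 9
j=3,p=4: total = 9+12 = 21
j=3,p=5: total = 21+15 = 36
j=4,p=3: total = 36+12 = 48
j=4,p=4: total = 48+16 = 64
j=4,p=5: total = 64+20 = 84
j=5,p=3: total = 84+15 = 99
j=5,p=4: total = 99+20 = 119
j=5,p=5: total = 119+25 = 144
j=6,p=3: total = 144+18 = 162
j=6,p=4: total = 162+24 = 186
j=6,p=5: total = 186+30 = 216
j=7,p=3: total = 216+21 = 237
j=7,p=4: total = 237+28 = 265
j=7,p=5: total = 265+35 = 300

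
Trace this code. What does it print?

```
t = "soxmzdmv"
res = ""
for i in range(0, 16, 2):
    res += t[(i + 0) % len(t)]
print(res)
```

sxzmsxzm

i=0: add t[0]='s' → 's'
i=2: add t[2]='x' → 'sx'
i=4: add t[4]='z' → 'sxz'
i=6: add t[6]='m' → 'sxzm'
i=8: add t[0]='s' → 'sxzms'
i=10: add t[2]='x' → 'sxzmsx'
i=12: add t[4]='z' → 'sxzmsxz'
i=14: add t[6]='m' → 'sxzmsxzm'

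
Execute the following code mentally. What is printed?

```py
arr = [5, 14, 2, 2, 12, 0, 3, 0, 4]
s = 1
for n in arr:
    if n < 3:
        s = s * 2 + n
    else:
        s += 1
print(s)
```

79

n=5: not <3, s = 1+1 = 2
n=14: not <3, s = 2+1 = 3
n=2: <3, s = 3*2+2 = 8
n=2: <3, s = 8*2+2 = 18
n=12: not <3, s = 18+1 = 19
n=0: <3, s = 19*2+0 = 38
n=3: not <3, s = 38+1 = 39
n=0: <3, s = 39*2+0 = 78
n=4: not <3, s = 78+1 = 79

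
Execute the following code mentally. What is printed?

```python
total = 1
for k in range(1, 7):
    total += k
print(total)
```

22

k=1: total = 1+1 = 2
k=2: total = 2+2 = 4
k=3: total = 4+3 = 7
k=4: total = 7+4 = 11
k=5: total = 11+5 = 16
k=6: total = 16+6 = 22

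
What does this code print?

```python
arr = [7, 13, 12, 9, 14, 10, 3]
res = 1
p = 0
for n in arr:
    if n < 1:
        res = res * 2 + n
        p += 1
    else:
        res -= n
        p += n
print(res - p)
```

n=7: not <1, res = 1-7 = -6; p=7
n=13: not <1, res = (-6)-13 = -19; p=20
n=12: not <1, res = (-19)-12 = -31; p=32
n=9: not <1, res = (-31)-9 = -40; p=41
n=14: not <1, res = (-40)-14 = -54; p=55
n=10: not <1, res = (-54)-10 = -64; p=65
n=3: not <1, res = (-64)-3 = -67; p=68
res-p = (-67)-68 = -135

-135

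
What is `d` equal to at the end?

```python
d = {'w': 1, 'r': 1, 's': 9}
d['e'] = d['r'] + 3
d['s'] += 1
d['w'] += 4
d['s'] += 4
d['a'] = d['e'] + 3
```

d['e'] = d['r']+3 = 4 → {'w': 1, 'r': 1, 's': 9, 'e': 4}
d['s'] = 9+1 = 10 → {'w': 1, 'r': 1, 's': 10, 'e': 4}
d['w'] = 1+4 = 5 → {'w': 5, 'r': 1, 's': 10, 'e': 4}
d['s'] = 10+4 = 14 → {'w': 5, 'r': 1, 's': 14, 'e': 4}
d['a'] = d['e']+3 = 7 → {'w': 5, 'r': 1, 's': 14, 'e': 4, 'a': 7}

{'w': 5, 'r': 1, 's': 14, 'e': 4, 'a': 7}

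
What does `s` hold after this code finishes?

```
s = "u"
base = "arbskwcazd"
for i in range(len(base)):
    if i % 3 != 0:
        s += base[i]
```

'urbkwaz'

i=0: skip
i=1: add 'r' → 'ur'
i=2: add 'b' → 'urb'
i=3: skip
i=4: add 'k' → 'urbk'
i=5: add 'w' → 'urbkw'
i=6: skip
i=7: add 'a' → 'urbkwa'
i=8: add 'z' → 'urbkwaz'
i=9: skip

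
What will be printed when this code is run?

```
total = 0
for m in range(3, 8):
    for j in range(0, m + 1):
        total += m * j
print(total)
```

m=3,j=0: total = 0+0 = 0
m=3,j=1: total = 0+3 = 3
m=3,j=2: total = 3+6 = 9
m=3,j=3: total = 9+9 = 18
m=4,j=0: total = 18+0 = 18
m=4,j=1: total = 18+4 = 22
m=4,j=2: total = 22+8 = 30
m=4,j=3: total = 30+12 = 42
m=4,j=4: total = 42+16 = 58
m=5,j=0: total = 58+0 = 58
m=5,j=1: total = 58+5 = 63
m=5,j=2: total = 63+10 = 73
m=5,j=3: total = 73+15 = 88
m=5,j=4: total = 88+20 = 108
m=5,j=5: total = 108+25 = 133
m=6,j=0: total = 133+0 = 133
m=6,j=1: total = 133+6 = 139
m=6,j=2: total = 139+12 = 151
m=6,j=3: total = 151+18 = 169
m=6,j=4: total = 169+24 = 193
m=6,j=5: total = 193+30 = 223
m=6,j=6: total = 223+36 = 259
m=7,j=0: total = 259+0 = 259
m=7,j=1: total = 259+7 = 266
m=7,j=2: total = 266+14 = 280
m=7,j=3: total = 280+21 = 301
m=7,j=4: total = 301+28 = 329
m=7,j=5: total = 329+35 = 364
m=7,j=6: total = 364+42 = 406
m=7,j=7: total = 406+49 = 455

455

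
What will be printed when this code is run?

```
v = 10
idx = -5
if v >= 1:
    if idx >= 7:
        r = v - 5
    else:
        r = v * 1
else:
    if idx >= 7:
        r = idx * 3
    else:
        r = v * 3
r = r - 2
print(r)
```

v=10, idx=-5
v >= 1 is True; idx >= 7 is False
→ r = v * 1 = 10
r = 10-2 = 8

8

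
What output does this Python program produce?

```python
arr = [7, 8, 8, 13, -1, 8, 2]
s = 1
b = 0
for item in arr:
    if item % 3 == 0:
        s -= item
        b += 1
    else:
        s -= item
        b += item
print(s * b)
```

item=7: not %3==0, s = 1-7 = -6; b=7
item=8: not %3==0, s = (-6)-8 = -14; b=15
item=8: not %3==0, s = (-14)-8 = -22; b=23
item=13: not %3==0, s = (-22)-13 = -35; b=36
item=-1: not %3==0, s = (-35)-(-1) = -34; b=35
item=8: not %3==0, s = (-34)-8 = -42; b=43
item=2: not %3==0, s = (-42)-2 = -44; b=45
s*b = (-44)*45 = -1980

-1980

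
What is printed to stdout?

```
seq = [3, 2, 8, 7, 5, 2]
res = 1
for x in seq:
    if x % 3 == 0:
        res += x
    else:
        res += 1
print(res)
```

9

x=3: %3==0, res = 1+3 = 4
x=2: not %3==0, res = 4+1 = 5
x=8: not %3==0, res = 5+1 = 6
x=7: not %3==0, res = 6+1 = 7
x=5: not %3==0, res = 7+1 = 8
x=2: not %3==0, res = 8+1 = 9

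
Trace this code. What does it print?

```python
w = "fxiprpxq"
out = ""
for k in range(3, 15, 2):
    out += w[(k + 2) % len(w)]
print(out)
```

k=3: add w[5]='p' → 'p'
k=5: add w[7]='q' → 'pq'
k=7: add w[1]='x' → 'pqx'
k=9: add w[3]='p' → 'pqxp'
k=11: add w[5]='p' → 'pqxpp'
k=13: add w[7]='q' → 'pqxppq'

pqxppq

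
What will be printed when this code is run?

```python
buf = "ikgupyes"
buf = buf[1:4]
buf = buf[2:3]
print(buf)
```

slice [1:4] → 'kgu'
slice [2:3] → 'u'

u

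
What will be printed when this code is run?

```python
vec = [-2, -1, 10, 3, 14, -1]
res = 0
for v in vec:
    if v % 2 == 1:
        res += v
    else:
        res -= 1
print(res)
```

v=-2: not odd, res = 0-1 = -1
v=-1: odd, res = (-1)+(-1) = -2
v=10: not odd, res = (-2)-1 = -3
v=3: odd, res = (-3)+3 = 0
v=14: not odd, res = 0-1 = -1
v=-1: odd, res = (-1)+(-1) = -2

-2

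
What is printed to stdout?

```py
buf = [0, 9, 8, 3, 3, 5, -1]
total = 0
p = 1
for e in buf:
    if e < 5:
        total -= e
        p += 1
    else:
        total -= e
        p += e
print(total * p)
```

e=0: <5, total = 0-0 = 0; p=2
e=9: not <5, total = 0-9 = -9; p=11
e=8: not <5, total = (-9)-8 = -17; p=19
e=3: <5, total = (-17)-3 = -20; p=20
e=3: <5, total = (-20)-3 = -23; p=21
e=5: not <5, total = (-23)-5 = -28; p=26
e=-1: <5, total = (-28)-(-1) = -27; p=27
total*p = (-27)*27 = -729

-729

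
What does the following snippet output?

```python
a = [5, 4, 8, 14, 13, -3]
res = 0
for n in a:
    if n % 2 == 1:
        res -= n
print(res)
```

n=5: odd, res = 0-5 = -5
n=4: not odd
n=8: not odd
n=14: not odd
n=13: odd, res = (-5)-13 = -18
n=-3: odd, res = (-18)-(-3) = -15

-15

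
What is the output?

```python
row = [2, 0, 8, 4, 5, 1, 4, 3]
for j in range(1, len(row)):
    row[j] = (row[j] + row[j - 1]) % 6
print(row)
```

j=1: row[1] = (0+2)%6 = 2 → [2, 2, 8, 4, 5, 1, 4, 3]
j=2: row[2] = (8+2)%6 = 4 → [2, 2, 4, 4, 5, 1, 4, 3]
j=3: row[3] = (4+4)%6 = 2 → [2, 2, 4, 2, 5, 1, 4, 3]
j=4: row[4] = (5+2)%6 = 1 → [2, 2, 4, 2, 1, 1, 4, 3]
j=5: row[5] = (1+1)%6 = 2 → [2, 2, 4, 2, 1, 2, 4, 3]
j=6: row[6] = (4+2)%6 = 0 → [2, 2, 4, 2, 1, 2, 0, 3]
j=7: row[7] = (3+0)%6 = 3 → [2, 2, 4, 2, 1, 2, 0, 3]

[2, 2, 4, 2, 1, 2, 0, 3]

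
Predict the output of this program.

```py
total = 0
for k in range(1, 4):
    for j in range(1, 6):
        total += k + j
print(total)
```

75

k=1,j=1: total = 0+2 = 2
k=1,j=2: total = 2+3 = 5
k=1,j=3: total = 5+4 = 9
k=1,j=4: total = 9+5 = 14
k=1,j=5: total = 14+6 = 20
k=2,j=1: total = 20+3 = 23
k=2,j=2: total = 23+4 = 27
k=2,j=3: total = 27+5 = 32
k=2,j=4: total = 32+6 = 38
k=2,j=5: total = 38+7 = 45
k=3,j=1: total = 45+4 = 49
k=3,j=2: total = 49+5 = 54
k=3,j=3: total = 54+6 = 60
k=3,j=4: total = 60+7 = 67
k=3,j=5: total = 67+8 = 75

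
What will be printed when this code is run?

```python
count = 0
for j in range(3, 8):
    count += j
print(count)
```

j=3: count = 0+3 = 3
j=4: count = 3+4 = 7
j=5: count = 7+5 = 12
j=6: count = 12+6 = 18
j=7: count = 18+7 = 25

25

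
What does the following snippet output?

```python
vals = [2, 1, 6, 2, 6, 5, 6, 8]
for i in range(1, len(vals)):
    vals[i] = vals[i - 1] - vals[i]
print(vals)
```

[2, 1, -5, -7, -13, -18, -24, -32]

i=1: vals[1] = 2-1 = 1 → [2, 1, 6, 2, 6, 5, 6, 8]
i=2: vals[2] = 1-6 = -5 → [2, 1, -5, 2, 6, 5, 6, 8]
i=3: vals[3] = (-5)-2 = -7 → [2, 1, -5, -7, 6, 5, 6, 8]
i=4: vals[4] = (-7)-6 = -13 → [2, 1, -5, -7, -13, 5, 6, 8]
i=5: vals[5] = (-13)-5 = -18 → [2, 1, -5, -7, -13, -18, 6, 8]
i=6: vals[6] = (-18)-6 = -24 → [2, 1, -5, -7, -13, -18, -24, 8]
i=7: vals[7] = (-24)-8 = -32 → [2, 1, -5, -7, -13, -18, -24, -32]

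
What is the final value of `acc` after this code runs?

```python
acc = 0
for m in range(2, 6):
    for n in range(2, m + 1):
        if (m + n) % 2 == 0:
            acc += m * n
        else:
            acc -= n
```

66

m=2,n=2: even sum, acc = 0+4 = 4
m=3,n=2: odd sum, acc = 4-2 = 2
m=3,n=3: even sum, acc = 2+9 = 11
m=4,n=2: even sum, acc = 11+8 = 19
m=4,n=3: odd sum, acc = 19-3 = 16
m=4,n=4: even sum, acc = 16+16 = 32
m=5,n=2: odd sum, acc = 32-2 = 30
m=5,n=3: even sum, acc = 30+15 = 45
m=5,n=4: odd sum, acc = 45-4 = 41
m=5,n=5: even sum, acc = 41+25 = 66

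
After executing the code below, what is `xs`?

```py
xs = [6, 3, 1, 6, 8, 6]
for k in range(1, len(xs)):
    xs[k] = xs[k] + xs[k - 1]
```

k=1: xs[1] = 3+6 = 9 → [6, 9, 1, 6, 8, 6]
k=2: xs[2] = 1+9 = 10 → [6, 9, 10, 6, 8, 6]
k=3: xs[3] = 6+10 = 16 → [6, 9, 10, 16, 8, 6]
k=4: xs[4] = 8+16 = 24 → [6, 9, 10, 16, 24, 6]
k=5: xs[5] = 6+24 = 30 → [6, 9, 10, 16, 24, 30]

[6, 9, 10, 16, 24, 30]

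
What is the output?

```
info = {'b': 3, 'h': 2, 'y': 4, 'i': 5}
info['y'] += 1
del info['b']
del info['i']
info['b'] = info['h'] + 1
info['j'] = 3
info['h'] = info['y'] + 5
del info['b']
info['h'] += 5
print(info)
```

{'h': 15, 'y': 5, 'j': 3}

info['y'] = 4+1 = 5 → {'b': 3, 'h': 2, 'y': 5, 'i': 5}
del 'b' → {'h': 2, 'y': 5, 'i': 5}
del 'i' → {'h': 2, 'y': 5}
info['b'] = info['h']+1 = 3 → {'h': 2, 'y': 5, 'b': 3}
info['j'] = 3 → {'h': 2, 'y': 5, 'b': 3, 'j': 3}
info['h'] = info['y']+5 = 10 → {'h': 10, 'y': 5, 'b': 3, 'j': 3}
del 'b' → {'h': 10, 'y': 5, 'j': 3}
info['h'] = 10+5 = 15 → {'h': 15, 'y': 5, 'j': 3}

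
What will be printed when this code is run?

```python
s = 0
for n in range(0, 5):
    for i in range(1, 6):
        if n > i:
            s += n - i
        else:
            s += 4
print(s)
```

86

n=0,i=1: not 0>1, s = 0+4 = 4
n=0,i=2: not 0>2, s = 4+4 = 8
n=0,i=3: not 0>3, s = 8+4 = 12
n=0,i=4: not 0>4, s = 12+4 = 16
n=0,i=5: not 0>5, s = 16+4 = 20
n=1,i=1: not 1>1, s = 20+4 = 24
n=1,i=2: not 1>2, s = 24+4 = 28
n=1,i=3: not 1>3, s = 28+4 = 32
n=1,i=4: not 1>4, s = 32+4 = 36
n=1,i=5: not 1>5, s = 36+4 = 40
n=2,i=1: 2>1, s = 40+1 = 41
n=2,i=2: not 2>2, s = 41+4 = 45
n=2,i=3: not 2>3, s = 45+4 = 49
n=2,i=4: not 2>4, s = 49+4 = 53
n=2,i=5: not 2>5, s = 53+4 = 57
n=3,i=1: 3>1, s = 57+2 = 59
n=3,i=2: 3>2, s = 59+1 = 60
n=3,i=3: not 3>3, s = 60+4 = 64
n=3,i=4: not 3>4, s = 64+4 = 68
n=3,i=5: not 3>5, s = 68+4 = 72
n=4,i=1: 4>1, s = 72+3 = 75
n=4,i=2: 4>2, s = 75+2 = 77
n=4,i=3: 4>3, s = 77+1 = 78
n=4,i=4: not 4>4, s = 78+4 = 82
n=4,i=5: not 4>5, s = 82+4 = 86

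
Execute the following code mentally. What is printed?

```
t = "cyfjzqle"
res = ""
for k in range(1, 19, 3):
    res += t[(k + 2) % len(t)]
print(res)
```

jlyzef

k=1: add t[3]='j' → 'j'
k=4: add t[6]='l' → 'jl'
k=7: add t[1]='y' → 'jly'
k=10: add t[4]='z' → 'jlyz'
k=13: add t[7]='e' → 'jlyze'
k=16: add t[2]='f' → 'jlyzef'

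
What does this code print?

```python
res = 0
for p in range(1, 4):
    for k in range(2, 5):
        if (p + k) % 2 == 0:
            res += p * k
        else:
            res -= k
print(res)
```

9

p=1,k=2: odd sum, res = 0-2 = -2
p=1,k=3: even sum, res = (-2)+3 = 1
p=1,k=4: odd sum, res = 1-4 = -3
p=2,k=2: even sum, res = (-3)+4 = 1
p=2,k=3: odd sum, res = 1-3 = -2
p=2,k=4: even sum, res = (-2)+8 = 6
p=3,k=2: odd sum, res = 6-2 = 4
p=3,k=3: even sum, res = 4+9 = 13
p=3,k=4: odd sum, res = 13-4 = 9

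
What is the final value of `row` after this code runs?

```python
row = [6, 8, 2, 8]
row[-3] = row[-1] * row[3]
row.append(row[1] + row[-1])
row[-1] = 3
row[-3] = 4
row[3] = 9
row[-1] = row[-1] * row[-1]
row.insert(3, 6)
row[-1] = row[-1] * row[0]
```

row[-3] = row[-1]*row[3] = 8*8 = 64 → [6, 64, 2, 8]
append row[1]+row[-1] = 64+8 = 72 → [6, 64, 2, 8, 72]
row[-1] = 3 → [6, 64, 2, 8, 3]
row[-3] = 4 → [6, 64, 4, 8, 3]
row[3] = 9 → [6, 64, 4, 9, 3]
row[-1] = row[-1]*row[-1] = 3*3 = 9 → [6, 64, 4, 9, 9]
insert 6 at 3 → [6, 64, 4, 6, 9, 9]
row[-1] = row[-1]*row[0] = 9*6 = 54 → [6, 64, 4, 6, 9, 54]

[6, 64, 4, 6, 9, 54]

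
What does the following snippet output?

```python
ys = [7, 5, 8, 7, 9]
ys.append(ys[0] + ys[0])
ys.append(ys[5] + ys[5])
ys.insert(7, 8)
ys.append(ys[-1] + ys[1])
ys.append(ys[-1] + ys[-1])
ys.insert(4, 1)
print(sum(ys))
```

126

append ys[0]+ys[0] = 7+7 = 14 → [7, 5, 8, 7, 9, 14]
append ys[5]+ys[5] = 14+14 = 28 → [7, 5, 8, 7, 9, 14, 28]
insert 8 at 7 → [7, 5, 8, 7, 9, 14, 28, 8]
append ys[-1]+ys[1] = 8+5 = 13 → [7, 5, 8, 7, 9, 14, 28, 8, 13]
append ys[-1]+ys[-1] = 13+13 = 26 → [7, 5, 8, 7, 9, 14, 28, 8, 13, 26]
insert 1 at 4 → [7, 5, 8, 7, 1, 9, 14, 28, 8, 13, 26]
sum = 126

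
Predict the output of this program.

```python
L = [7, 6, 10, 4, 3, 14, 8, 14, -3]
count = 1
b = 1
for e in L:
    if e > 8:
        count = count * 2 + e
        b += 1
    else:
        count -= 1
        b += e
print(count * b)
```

1827

e=7: not >8, count = 1-1 = 0; b=8
e=6: not >8, count = 0-1 = -1; b=14
e=10: >8, count = (-1)*2+10 = 8; b=15
e=4: not >8, count = 8-1 = 7; b=19
e=3: not >8, count = 7-1 = 6; b=22
e=14: >8, count = 6*2+14 = 26; b=23
e=8: not >8, count = 26-1 = 25; b=31
e=14: >8, count = 25*2+14 = 64; b=32
e=-3: not >8, count = 64-1 = 63; b=29
count*b = 63*29 = 1827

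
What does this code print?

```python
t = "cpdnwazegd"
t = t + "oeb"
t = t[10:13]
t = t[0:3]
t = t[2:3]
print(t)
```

+ 'oeb' → 'cpdnwazegdoeb'
slice [10:13] → 'oeb'
slice [0:3] → 'oeb'
slice [2:3] → 'b'

b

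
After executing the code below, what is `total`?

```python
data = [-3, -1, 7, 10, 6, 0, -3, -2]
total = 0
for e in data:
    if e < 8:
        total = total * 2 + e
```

e=-3: <8, total = 0*2+(-3) = -3
e=-1: <8, total = (-3)*2+(-1) = -7
e=7: <8, total = (-7)*2+7 = -7
e=10: not <8
e=6: <8, total = (-7)*2+6 = -8
e=0: <8, total = (-8)*2+0 = -16
e=-3: <8, total = (-16)*2+(-3) = -35
e=-2: <8, total = (-35)*2+(-2) = -72

-72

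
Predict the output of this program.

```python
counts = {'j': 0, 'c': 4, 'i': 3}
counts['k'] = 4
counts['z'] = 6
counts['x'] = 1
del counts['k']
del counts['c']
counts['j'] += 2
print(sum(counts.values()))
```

12

counts['k'] = 4 → {'j': 0, 'c': 4, 'i': 3, 'k': 4}
counts['z'] = 6 → {'j': 0, 'c': 4, 'i': 3, 'k': 4, 'z': 6}
counts['x'] = 1 → {'j': 0, 'c': 4, 'i': 3, 'k': 4, 'z': 6, 'x': 1}
del 'k' → {'j': 0, 'c': 4, 'i': 3, 'z': 6, 'x': 1}
del 'c' → {'j': 0, 'i': 3, 'z': 6, 'x': 1}
counts['j'] = 0+2 = 2 → {'j': 2, 'i': 3, 'z': 6, 'x': 1}
sum of values = 12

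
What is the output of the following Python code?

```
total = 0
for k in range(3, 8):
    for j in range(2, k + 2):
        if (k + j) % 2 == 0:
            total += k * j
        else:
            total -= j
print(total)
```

k=3,j=2: odd sum, total = 0-2 = -2
k=3,j=3: even sum, total = (-2)+9 = 7
k=3,j=4: odd sum, total = 7-4 = 3
k=4,j=2: even sum, total = 3+8 = 11
k=4,j=3: odd sum, total = 11-3 = 8
k=4,j=4: even sum, total = 8+16 = 24
k=4,j=5: odd sum, total = 24-5 = 19
k=5,j=2: odd sum, total = 19-2 = 17
k=5,j=3: even sum, total = 17+15 = 32
k=5,j=4: odd sum, total = 32-4 = 28
k=5,j=5: even sum, total = 28+25 = 53
k=5,j=6: odd sum, total = 53-6 = 47
k=6,j=2: even sum, total = 47+12 = 59
k=6,j=3: odd sum, total = 59-3 = 56
k=6,j=4: even sum, total = 56+24 = 80
k=6,j=5: odd sum, total = 80-5 = 75
k=6,j=6: even sum, total = 75+36 = 111
k=6,j=7: odd sum, total = 111-7 = 104
k=7,j=2: odd sum, total = 104-2 = 102
k=7,j=3: even sum, total = 102+21 = 123
k=7,j=4: odd sum, total = 123-4 = 119
k=7,j=5: even sum, total = 119+35 = 154
k=7,j=6: odd sum, total = 154-6 = 148
k=7,j=7: even sum, total = 148+49 = 197
k=7,j=8: odd sum, total = 197-8 = 189

189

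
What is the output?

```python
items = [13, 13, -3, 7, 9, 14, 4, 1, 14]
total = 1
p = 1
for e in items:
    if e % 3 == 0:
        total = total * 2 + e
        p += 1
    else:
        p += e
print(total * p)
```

483

e=13: not %3==0; p=14
e=13: not %3==0; p=27
e=-3: %3==0, total = 1*2+(-3) = -1; p=28
e=7: not %3==0; p=35
e=9: %3==0, total = (-1)*2+9 = 7; p=36
e=14: not %3==0; p=50
e=4: not %3==0; p=54
e=1: not %3==0; p=55
e=14: not %3==0; p=69
total*p = 7*69 = 483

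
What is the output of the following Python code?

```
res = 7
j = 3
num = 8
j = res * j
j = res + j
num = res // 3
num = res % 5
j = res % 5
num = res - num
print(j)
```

j = 7*3 = 21
j = 7+21 = 28
num = 7//3 = 2
num = 7%5 = 2
j = 7%5 = 2
num = 7-2 = 5

2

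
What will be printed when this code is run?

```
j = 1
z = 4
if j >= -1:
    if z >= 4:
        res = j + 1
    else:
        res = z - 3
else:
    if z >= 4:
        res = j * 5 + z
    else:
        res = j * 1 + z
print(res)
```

j=1, z=4
j >= -1 is True; z >= 4 is True
→ res = j + 1 = 2

2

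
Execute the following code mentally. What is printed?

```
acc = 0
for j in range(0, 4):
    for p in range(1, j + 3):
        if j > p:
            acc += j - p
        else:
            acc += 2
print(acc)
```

26

j=0,p=1: not 0>1, acc = 0+2 = 2
j=0,p=2: not 0>2, acc = 2+2 = 4
j=1,p=1: not 1>1, acc = 4+2 = 6
j=1,p=2: not 1>2, acc = 6+2 = 8
j=1,p=3: not 1>3, acc = 8+2 = 10
j=2,p=1: 2>1, acc = 10+1 = 11
j=2,p=2: not 2>2, acc = 11+2 = 13
j=2,p=3: not 2>3, acc = 13+2 = 15
j=2,p=4: not 2>4, acc = 15+2 = 17
j=3,p=1: 3>1, acc = 17+2 = 19
j=3,p=2: 3>2, acc = 19+1 = 20
j=3,p=3: not 3>3, acc = 20+2 = 22
j=3,p=4: not 3>4, acc = 22+2 = 24
j=3,p=5: not 3>5, acc = 24+2 = 26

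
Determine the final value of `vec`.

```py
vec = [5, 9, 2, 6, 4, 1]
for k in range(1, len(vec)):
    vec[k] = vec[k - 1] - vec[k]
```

[5, -4, -6, -12, -16, -17]

k=1: vec[1] = 5-9 = -4 → [5, -4, 2, 6, 4, 1]
k=2: vec[2] = (-4)-2 = -6 → [5, -4, -6, 6, 4, 1]
k=3: vec[3] = (-6)-6 = -12 → [5, -4, -6, -12, 4, 1]
k=4: vec[4] = (-12)-4 = -16 → [5, -4, -6, -12, -16, 1]
k=5: vec[5] = (-16)-1 = -17 → [5, -4, -6, -12, -16, -17]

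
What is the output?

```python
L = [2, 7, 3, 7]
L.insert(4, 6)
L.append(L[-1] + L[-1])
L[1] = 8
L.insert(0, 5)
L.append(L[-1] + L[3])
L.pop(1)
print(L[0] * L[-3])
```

insert 6 at 4 → [2, 7, 3, 7, 6]
append L[-1]+L[-1] = 6+6 = 12 → [2, 7, 3, 7, 6, 12]
L[1] = 8 → [2, 8, 3, 7, 6, 12]
insert 5 at 0 → [5, 2, 8, 3, 7, 6, 12]
append L[-1]+L[3] = 12+3 = 15 → [5, 2, 8, 3, 7, 6, 12, 15]
pop(1) removes 2 → [5, 8, 3, 7, 6, 12, 15]
L[0]*L[-3] = 5*6 = 30

30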